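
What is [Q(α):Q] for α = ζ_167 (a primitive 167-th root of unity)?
[Q(α):Q] = 166

The minimal polynomial of ζ_167 over Q is the 167-th cyclotomic polynomial Φ_167(x), which is irreducible over Q and has degree φ(167) = 166. Hence [Q(α):Q] = φ(167) = 166.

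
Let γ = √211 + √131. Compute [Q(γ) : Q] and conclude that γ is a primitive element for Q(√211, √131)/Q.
[Q(γ) : Q] = 4 (equivalently, Q(γ) = Q(√211, √131))

Obviously Q(γ) ⊆ Q(√211, √131), and [Q(√211, √131):Q] = 4 (since 211, 131 are distinct squarefree integers > 1 with 27641 not a perfect square). To show equality we compute the minimal polynomial of γ. From γ = √211 + √131: γ^2 = 211 + 2√(27641) + 131 = 342 + 2√(27641), so γ^2 - 342 = 2√(27641); squaring, (γ^2 - 342)^2 = 4·27641, i.e. γ^4 - 684γ^2 + 116964 - 110564 = 0, i.e. γ^4 - 684γ^2 + 6400 = 0. So γ is a root of x^4 - 684x^2 + 6400. This polynomial is irreducible over Q: it has no rational root (each ±√211 ± √131 is irrational), and any factorization into two quadratics over Q would force √(27641) ∈ Q (pairing opposite roots) or √211, √131 ∈ Q (other pairings), all impossible. Hence [Q(γ):Q] = 4 = [Q(√211, √131):Q], so Q(γ) = Q(√211, √131).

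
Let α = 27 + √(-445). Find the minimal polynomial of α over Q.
m_α(x) = x^2 - 54x + 1174

From α - 27 = √(-445), squaring gives (α - 27)^2 = -445, i.e. α^2 - 54α + 729 = -445, so α^2 - 54α + 1174 = 0. The discriminant of x^2 - 54x + 1174 is (-54)^2 - 4·(1174) = 2916 - 4696 = -1780, and 4·(-445) is not a perfect square in Q since -445 is squarefree and ≠ 1. Hence x^2 - 54x + 1174 is irreducible over Q and is the minimal polynomial of α.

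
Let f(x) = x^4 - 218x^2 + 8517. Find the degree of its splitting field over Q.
[K : Q] = 4

Solving the quadratic in x^2: x^2 = (218 ± √(218^2 - 4·8517))/2 = (218 ± √13456)/2 = (218 ± 116)/2, giving x^2 = 51 or x^2 = 167. So f(x) = (x^2 - 51)(x^2 - 167) and the roots of f are ±√51, ±√167. Hence the splitting field is K = Q(√51, √167). Since 51 and 167 are distinct squarefree integers > 1, their product 8517 is not a perfect square, so √167 ∉ Q(√51). By the tower law [K:Q] = [Q(√51,√167):Q(√51)] · [Q(√51):Q] = 2 · 2 = 4.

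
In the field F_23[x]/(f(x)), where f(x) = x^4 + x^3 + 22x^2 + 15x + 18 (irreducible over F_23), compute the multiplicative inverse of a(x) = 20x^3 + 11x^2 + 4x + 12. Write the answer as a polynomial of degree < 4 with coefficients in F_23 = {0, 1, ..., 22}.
a(x)^(-1) ≡ 7x^3 + 2x^2 + 11 (mod f(x))

Since f is irreducible over F_23, F_23[x]/(f) is a field and a(x) ≠ 0 has an inverse. Apply the extended Euclidean algorithm to f(x) and a(x) in F_23[x]: f(x) = (15x + 1)·a(x) + (20x^2 + 15x + 6);  a(x) = (x + 9)·(20x^2 + 15x + 6) + (x + 4);  (20x^2 + 15x + 6) = (20x + 4)·(x + 4) + (13). The last nonzero remainder is the constant 13 = gcd(f, a) in F_23. Back-substituting through the division chain expresses 13 = s(x)·a(x) + t(x)·f(x) with s(x) ≡ 22x^3 + 3x^2 + 5 (mod f), so (22x^3 + 3x^2 + 5)·a(x) ≡ 13 (mod f). Multiplying by 13^(-1) ≡ 16 in F_23 gives a(x)^(-1) ≡ 16·(22x^3 + 3x^2 + 5) ≡ 7x^3 + 2x^2 + 11 (mod f). Check: (20x^3 + 11x^2 + 4x + 12)·(7x^3 + 2x^2 + 11) = 2x^6 + 2x^5 + 4x^4 + 13x^3 + 7x^2 + 21x + 17 ≡ 1 (mod x^4 + x^3 + 22x^2 + 15x + 18).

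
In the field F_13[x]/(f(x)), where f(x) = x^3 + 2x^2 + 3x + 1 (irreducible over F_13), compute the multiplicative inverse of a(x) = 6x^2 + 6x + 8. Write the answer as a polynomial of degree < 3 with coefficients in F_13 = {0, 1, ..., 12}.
a(x)^(-1) ≡ 10x^2 + 12x (mod f(x))

Since f is irreducible over F_13, F_13[x]/(f) is a field and a(x) ≠ 0 has an inverse. Apply the extended Euclidean algorithm to f(x) and a(x) in F_13[x]: f(x) = (11x + 11)·a(x) + (5x + 4);  a(x) = (9x + 7)·(5x + 4) + (6). The last nonzero remainder is the constant 6 = gcd(f, a) in F_13. Back-substituting through the division chain expresses 6 = s(x)·a(x) + t(x)·f(x) with s(x) ≡ 8x^2 + 7x (mod f), so (8x^2 + 7x)·a(x) ≡ 6 (mod f). Multiplying by 6^(-1) ≡ 11 in F_13 gives a(x)^(-1) ≡ 11·(8x^2 + 7x) ≡ 10x^2 + 12x (mod f). Check: (6x^2 + 6x + 8)·(10x^2 + 12x) = 8x^4 + 2x^3 + 9x^2 + 5x ≡ 1 (mod x^3 + 2x^2 + 3x + 1).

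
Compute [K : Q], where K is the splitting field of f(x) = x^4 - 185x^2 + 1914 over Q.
[K : Q] = 4

Solving the quadratic in x^2: x^2 = (185 ± √(185^2 - 4·1914))/2 = (185 ± √26569)/2 = (185 ± 163)/2, giving x^2 = 174 or x^2 = 11. So f(x) = (x^2 - 174)(x^2 - 11) and the roots of f are ±√174, ±√11. Hence the splitting field is K = Q(√174, √11). Since 174 and 11 are distinct squarefree integers > 1, their product 1914 is not a perfect square, so √11 ∉ Q(√174). By the tower law [K:Q] = [Q(√174,√11):Q(√174)] · [Q(√174):Q] = 2 · 2 = 4.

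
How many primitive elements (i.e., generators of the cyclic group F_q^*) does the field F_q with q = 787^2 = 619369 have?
There are φ(619368) = 203840 primitive elements

F_q^* is cyclic of order q - 1 = 619368. A cyclic group of order m has exactly φ(m) generators. Here m = 619368 = 2^3 · 3 · 131 · 197, so the number of primitive elements is φ(619368) = 203840.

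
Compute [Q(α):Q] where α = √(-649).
[Q(α):Q] = 2

[Q(α):Q] equals the degree of the minimal polynomial of α. Here α^2 = -649 and x^2 + 649 is irreducible (d = -649 is squarefree, ≠ 1, hence not a square), so deg(m_α) = 2. Thus [Q(α):Q] = 2.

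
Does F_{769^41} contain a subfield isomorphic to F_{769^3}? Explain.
No: F_{769^3} is not a subfield of F_{769^41}

F_{p^m} embeds in F_{p^n} iff m | n. Here 3 ∤ 41 (since 41 = 13·3 + 2 with remainder 2 ≠ 0), so F_{769^3} is not a subfield of F_{769^41}. Equivalently: if it were, the tower law would give 3 = [F_{769^3}:F_769] dividing [F_{769^41}:F_769] = 41, contradiction.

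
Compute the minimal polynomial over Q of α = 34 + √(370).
m_α(x) = x^2 - 68x + 786

From α - 34 = √(370), squaring gives (α - 34)^2 = 370, i.e. α^2 - 68α + 1156 = 370, so α^2 - 68α + 786 = 0. The discriminant of x^2 - 68x + 786 is (-68)^2 - 4·(786) = 4624 - 3144 = 1480, and 4·(370) is not a perfect square in Q since 370 is squarefree and ≠ 1. Hence x^2 - 68x + 786 is irreducible over Q and is the minimal polynomial of α.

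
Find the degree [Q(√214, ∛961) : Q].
[Q(√214, ∛961) : Q] = 6

Let L = Q(√214, ∛961). Since Q(√214) ⊂ L and [Q(√214):Q] = 2, the tower law gives 2 | [L:Q]. Likewise Q(∛961) ⊂ L with [Q(∛961):Q] = 3 (because 961 is not a perfect cube), so 3 | [L:Q]. As gcd(2,3) = 1, [L:Q] is divisible by 6. Conversely L is generated over Q by √214 and ∛961, so [L:Q] ≤ 2·3 = 6. Therefore [Q(√214, ∛961) : Q] = 6.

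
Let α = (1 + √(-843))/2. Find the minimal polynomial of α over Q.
m_α(x) = x^2 - x + 211

From 2α - 1 = √(-843), squaring gives (2α - 1)^2 = -843, i.e. 4α^2 - 4α + 1 = -843, so α^2 - α + (1 + 843)/4 = 0. Since -843 ≡ 1 (mod 4), (1 + 843)/4 = 211 ∈ Z. The polynomial x^2 - x + 211 has discriminant 1 - 4·(211) = -843, which is not a perfect square in Q (d = -843 is squarefree and ≠ 1), so x^2 - x + 211 is irreducible over Q. It is the minimal polynomial of α.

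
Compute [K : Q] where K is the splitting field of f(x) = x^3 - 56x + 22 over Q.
[K : Q] = 6

By the rational root test, any rational root of the monic integer polynomial f(x) = x^3 - 56x + 22 must be an integer dividing the constant term 22, i.e. one of ±{1, 2, 11, 22}. Evaluating: f(1) = -33, f(-1) = 77, f(2) = -82, f(-2) = 126, f(11) = 737, f(-11) = -693, f(22) = 9438, f(-22) = -9394; none is 0, so f has no rational root and is therefore irreducible over Q (a cubic with no linear factor over a field is irreducible). For an irreducible cubic, the Galois group is A_3 or S_3 according as the discriminant disc(f) = -4a^3 - 27b^2 = -4·(-56)^3 - 27·(22)^2 = 689396 is or is not a square in Q. Here disc(f) = 689396 is not a perfect square in Q, so the Galois group of f over Q is not contained in A_3 and must be all of S_3. The splitting field has degree |S_3| = 6 over Q, so [K : Q] = 6.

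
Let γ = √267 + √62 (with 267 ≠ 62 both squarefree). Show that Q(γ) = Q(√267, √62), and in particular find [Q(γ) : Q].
[Q(γ) : Q] = 4 (equivalently, Q(γ) = Q(√267, √62))

Obviously Q(γ) ⊆ Q(√267, √62), and [Q(√267, √62):Q] = 4 (since 267, 62 are distinct squarefree integers > 1 with 16554 not a perfect square). To show equality we compute the minimal polynomial of γ. From γ = √267 + √62: γ^2 = 267 + 2√(16554) + 62 = 329 + 2√(16554), so γ^2 - 329 = 2√(16554); squaring, (γ^2 - 329)^2 = 4·16554, i.e. γ^4 - 658γ^2 + 108241 - 66216 = 0, i.e. γ^4 - 658γ^2 + 42025 = 0. So γ is a root of x^4 - 658x^2 + 42025. This polynomial is irreducible over Q: it has no rational root (each ±√267 ± √62 is irrational), and any factorization into two quadratics over Q would force √(16554) ∈ Q (pairing opposite roots) or √267, √62 ∈ Q (other pairings), all impossible. Hence [Q(γ):Q] = 4 = [Q(√267, √62):Q], so Q(γ) = Q(√267, √62).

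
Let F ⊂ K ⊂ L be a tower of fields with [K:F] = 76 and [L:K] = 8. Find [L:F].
[L:F] = 608

The tower law says that for any tower of field extensions F ⊂ K ⊂ L with finite degrees, [L:F] = [L:K] · [K:F]. Here this gives [L:F] = 8 · 76 = 608.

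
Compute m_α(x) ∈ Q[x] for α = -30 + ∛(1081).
m_α(x) = x^3 + 90x^2 + 2700x + 25919

Set β = α + 30 = ∛(1081), so β^3 = 1081. Then (α + 30)^3 - 1081 = 0, i.e. α is a root of g(x) = (x + 30)^3 - 1081 = x^3 + 90x^2 + 2700x + 25919. Since g(x) = h(x + 30) where h(x) = x^3 - 1081, and h is irreducible over Q (because 1081 is not a perfect cube, so h has no rational root, and a monic cubic with no rational root is irreducible), g is also irreducible (irreducibility is preserved under the substitution x → x + 30). Hence m_α(x) = x^3 + 90x^2 + 2700x + 25919.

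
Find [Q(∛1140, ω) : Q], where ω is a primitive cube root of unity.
[Q(∛1140, ω) : Q] = 6

[Q(∛1140):Q] = 3 (min poly x^3 - 1140, irreducible since 1140 is not a perfect cube). [Q(ω):Q] = 2 (min poly x^2 + x + 1). Since Q(∛1140) ⊂ R and ω ∉ R, we have ω ∉ Q(∛1140), so x^2 + x + 1 remains irreducible over Q(∛1140) and [Q(∛1140, ω) : Q(∛1140)] = 2. By the tower law, [Q(∛1140, ω) : Q] = 3 · 2 = 6. (In fact Q(∛1140, ω) is the splitting field of x^3 - 1140 over Q.)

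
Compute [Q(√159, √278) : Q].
[Q(√159, √278) : Q] = 4

[Q(√159):Q] = 2 (min poly x^2 - 159, irreducible since 159 is squarefree > 1). For the top step, suppose √278 ∈ Q(√159), say √278 = c + d√159 with c, d ∈ Q. Squaring: 278 = c^2 + 159d^2 + 2cd√159. Since √159 ∉ Q this forces 2cd = 0. If d = 0 then √278 = c ∈ Q, contradicting 278 squarefree > 1. If c = 0 then 278 = 159d^2, so 159·278 = (159d)^2 is a perfect square in Q — but 159·278 = 44202 is not a perfect square (since 159 and 278 are distinct squarefree integers). Contradiction. Hence √278 ∉ Q(√159), so x^2 - 278 stays irreducible over Q(√159) and [Q(√159, √278) : Q(√159)] = 2. By the tower law, [Q(√159, √278) : Q] = 2 · 2 = 4.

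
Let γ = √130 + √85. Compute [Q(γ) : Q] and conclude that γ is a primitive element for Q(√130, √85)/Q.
[Q(γ) : Q] = 4 (equivalently, Q(γ) = Q(√130, √85))

Obviously Q(γ) ⊆ Q(√130, √85), and [Q(√130, √85):Q] = 4 (since 130, 85 are distinct squarefree integers > 1 with 11050 not a perfect square). To show equality we compute the minimal polynomial of γ. From γ = √130 + √85: γ^2 = 130 + 2√(11050) + 85 = 215 + 2√(11050), so γ^2 - 215 = 2√(11050); squaring, (γ^2 - 215)^2 = 4·11050, i.e. γ^4 - 430γ^2 + 46225 - 44200 = 0, i.e. γ^4 - 430γ^2 + 2025 = 0. So γ is a root of x^4 - 430x^2 + 2025. This polynomial is irreducible over Q: it has no rational root (each ±√130 ± √85 is irrational), and any factorization into two quadratics over Q would force √(11050) ∈ Q (pairing opposite roots) or √130, √85 ∈ Q (other pairings), all impossible. Hence [Q(γ):Q] = 4 = [Q(√130, √85):Q], so Q(γ) = Q(√130, √85).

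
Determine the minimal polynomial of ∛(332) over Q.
m_α(x) = x^3 - 332

α satisfies α^3 = 332, so x^3 - 332 annihilates α. By the rational root test, a rational root p/q (in lowest terms) of x^3 - 332 would satisfy p^3 = 332 q^3, forcing q = 1 and p^3 = 332; but 332 is not a perfect cube, contradiction. A monic cubic over Q with no rational root is irreducible (any nontrivial factorization would include a linear factor). Hence x^3 - 332 is the minimal polynomial of α, and in particular [Q(α):Q] = 3.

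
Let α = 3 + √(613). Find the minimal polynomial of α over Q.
m_α(x) = x^2 - 6x - 604

From α - 3 = √(613), squaring gives (α - 3)^2 = 613, i.e. α^2 - 6α + 9 = 613, so α^2 - 6α - 604 = 0. The discriminant of x^2 - 6x - 604 is (-6)^2 - 4·(-604) = 36 + 2416 = 2452, and 4·(613) is not a perfect square in Q since 613 is squarefree and ≠ 1. Hence x^2 - 6x - 604 is irreducible over Q and is the minimal polynomial of α.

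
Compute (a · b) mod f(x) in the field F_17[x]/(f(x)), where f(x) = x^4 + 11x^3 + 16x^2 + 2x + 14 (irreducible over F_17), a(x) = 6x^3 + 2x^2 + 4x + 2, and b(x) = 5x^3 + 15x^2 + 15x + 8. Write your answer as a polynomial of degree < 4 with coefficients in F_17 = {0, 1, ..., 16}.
a · b ≡ 10x^3 + 7x^2 + 7x + 7 (mod f(x))

Multiply in F_17[x]: a(x)·b(x) = (6x^3 + 2x^2 + 4x + 2)·(5x^3 + 15x^2 + 15x + 8) = 13x^6 + 15x^5 + 4x^4 + 12x^3 + 4x^2 + 11x + 16. This has degree ≥ 4, so divide by f(x) over F_17: 13x^6 + 15x^5 + 4x^4 + 12x^3 + 4x^2 + 11x + 16 = (13x^2 + 8x + 14)·(x^4 + 11x^3 + 16x^2 + 2x + 14) + (10x^3 + 7x^2 + 7x + 7). Hence a·b ≡ 10x^3 + 7x^2 + 7x + 7 (mod f). (F_17[x]/(f) is a field with 17^4 = 83521 elements since f is irreducible of degree 4.)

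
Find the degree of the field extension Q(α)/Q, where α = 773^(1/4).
[Q(α):Q] = 4

α is a root of x^4 - 773. By Eisenstein's criterion at the prime p = 773 (which divides the constant term 773 but p^2 = 597529 does not, since 773 is squarefree), x^4 - 773 is irreducible over Q. Hence [Q(α):Q] = 4.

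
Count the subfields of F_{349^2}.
F_{349^2} has 2 subfields

The subfields of F_{p^n} are exactly the fields F_{p^d} for d | n (each is the fixed field of the unique index-d subgroup of Gal(F_{p^n}/F_p) ≅ Z/nZ). The divisors of n = 2 are {1, 2}, giving 2 subfields: F_{349^1}, F_{349^2}.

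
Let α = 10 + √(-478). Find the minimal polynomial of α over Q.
m_α(x) = x^2 - 20x + 578

From α - 10 = √(-478), squaring gives (α - 10)^2 = -478, i.e. α^2 - 20α + 100 = -478, so α^2 - 20α + 578 = 0. The discriminant of x^2 - 20x + 578 is (-20)^2 - 4·(578) = 400 - 2312 = -1912, and 4·(-478) is not a perfect square in Q since -478 is squarefree and ≠ 1. Hence x^2 - 20x + 578 is irreducible over Q and is the minimal polynomial of α.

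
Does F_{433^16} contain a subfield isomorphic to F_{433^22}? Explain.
No: F_{433^22} is not a subfield of F_{433^16}

F_{p^m} embeds in F_{p^n} iff m | n. Here 22 ∤ 16 (since 16 = 0·22 + 16 with remainder 16 ≠ 0), so F_{433^22} is not a subfield of F_{433^16}. Equivalently: if it were, the tower law would give 22 = [F_{433^22}:F_433] dividing [F_{433^16}:F_433] = 16, contradiction.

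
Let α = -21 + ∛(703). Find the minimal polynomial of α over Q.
m_α(x) = x^3 + 63x^2 + 1323x + 8558

Set β = α + 21 = ∛(703), so β^3 = 703. Then (α + 21)^3 - 703 = 0, i.e. α is a root of g(x) = (x + 21)^3 - 703 = x^3 + 63x^2 + 1323x + 8558. Since g(x) = h(x + 21) where h(x) = x^3 - 703, and h is irreducible over Q (because 703 is not a perfect cube, so h has no rational root, and a monic cubic with no rational root is irreducible), g is also irreducible (irreducibility is preserved under the substitution x → x + 21). Hence m_α(x) = x^3 + 63x^2 + 1323x + 8558.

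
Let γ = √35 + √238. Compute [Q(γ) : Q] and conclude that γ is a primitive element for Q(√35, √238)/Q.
[Q(γ) : Q] = 4 (equivalently, Q(γ) = Q(√35, √238))

Obviously Q(γ) ⊆ Q(√35, √238), and [Q(√35, √238):Q] = 4 (since 35, 238 are distinct squarefree integers > 1 with 8330 not a perfect square). To show equality we compute the minimal polynomial of γ. From γ = √35 + √238: γ^2 = 35 + 2√(8330) + 238 = 273 + 2√(8330), so γ^2 - 273 = 2√(8330); squaring, (γ^2 - 273)^2 = 4·8330, i.e. γ^4 - 546γ^2 + 74529 - 33320 = 0, i.e. γ^4 - 546γ^2 + 41209 = 0. So γ is a root of x^4 - 546x^2 + 41209. This polynomial is irreducible over Q: it has no rational root (each ±√35 ± √238 is irrational), and any factorization into two quadratics over Q would force √(8330) ∈ Q (pairing opposite roots) or √35, √238 ∈ Q (other pairings), all impossible. Hence [Q(γ):Q] = 4 = [Q(√35, √238):Q], so Q(γ) = Q(√35, √238).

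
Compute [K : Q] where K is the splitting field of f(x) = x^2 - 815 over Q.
[K : Q] = 2

f(x) = x^2 - 815 factors as (x - √815)(x + √815). The splitting field is K = Q(√815). Since 815 is squarefree and > 1, it is not a perfect square, so x^2 - 815 is irreducible over Q and [Q(√815) : Q] = 2. Hence [K : Q] = 2.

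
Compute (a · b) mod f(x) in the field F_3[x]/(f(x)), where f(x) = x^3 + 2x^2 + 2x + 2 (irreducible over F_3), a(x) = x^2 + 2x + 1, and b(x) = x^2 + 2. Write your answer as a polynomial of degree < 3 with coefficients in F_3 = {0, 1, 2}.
a · b ≡ x^2 + 2x + 2 (mod f(x))

Multiply in F_3[x]: a(x)·b(x) = (x^2 + 2x + 1)·(x^2 + 2) = x^4 + 2x^3 + x + 2. This has degree ≥ 3, so divide by f(x) over F_3: x^4 + 2x^3 + x + 2 = (x)·(x^3 + 2x^2 + 2x + 2) + (x^2 + 2x + 2). Hence a·b ≡ x^2 + 2x + 2 (mod f). (F_3[x]/(f) is a field with 3^3 = 27 elements since f is irreducible of degree 3.)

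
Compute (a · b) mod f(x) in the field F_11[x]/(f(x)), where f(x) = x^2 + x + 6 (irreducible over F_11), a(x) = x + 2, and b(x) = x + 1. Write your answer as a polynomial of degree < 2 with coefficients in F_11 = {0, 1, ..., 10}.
a · b ≡ 2x + 7 (mod f(x))

Multiply in F_11[x]: a(x)·b(x) = (x + 2)·(x + 1) = x^2 + 3x + 2. This has degree ≥ 2, so divide by f(x) over F_11: x^2 + 3x + 2 = (1)·(x^2 + x + 6) + (2x + 7). Hence a·b ≡ 2x + 7 (mod f). (F_11[x]/(f) is a field with 11^2 = 121 elements since f is irreducible of degree 2.)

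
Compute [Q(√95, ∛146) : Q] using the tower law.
[Q(√95, ∛146) : Q] = 6

Let L = Q(√95, ∛146). Since Q(√95) ⊂ L and [Q(√95):Q] = 2, the tower law gives 2 | [L:Q]. Likewise Q(∛146) ⊂ L with [Q(∛146):Q] = 3 (because 146 is not a perfect cube), so 3 | [L:Q]. As gcd(2,3) = 1, [L:Q] is divisible by 6. Conversely L is generated over Q by √95 and ∛146, so [L:Q] ≤ 2·3 = 6. Therefore [Q(√95, ∛146) : Q] = 6.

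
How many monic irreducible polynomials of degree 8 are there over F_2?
There are 30 monic irreducible polynomials of degree 8 over F_2

Each element of F_{2^8} that lies in no proper subfield is a root of exactly one monic irreducible of degree 8 over F_2, and each such polynomial has 8 distinct roots in F_{2^8}. By Möbius inversion the count is N_2(8) = (1/8) Σ_{d|8} μ(8/d) · 2^d = (1/8)(μ(8)·2^1 + μ(4)·2^2 + μ(2)·2^4 + μ(1)·2^8) = 240/8 = 30.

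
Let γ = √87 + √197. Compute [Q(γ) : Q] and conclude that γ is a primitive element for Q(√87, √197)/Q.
[Q(γ) : Q] = 4 (equivalently, Q(γ) = Q(√87, √197))

Obviously Q(γ) ⊆ Q(√87, √197), and [Q(√87, √197):Q] = 4 (since 87, 197 are distinct squarefree integers > 1 with 17139 not a perfect square). To show equality we compute the minimal polynomial of γ. From γ = √87 + √197: γ^2 = 87 + 2√(17139) + 197 = 284 + 2√(17139), so γ^2 - 284 = 2√(17139); squaring, (γ^2 - 284)^2 = 4·17139, i.e. γ^4 - 568γ^2 + 80656 - 68556 = 0, i.e. γ^4 - 568γ^2 + 12100 = 0. So γ is a root of x^4 - 568x^2 + 12100. This polynomial is irreducible over Q: it has no rational root (each ±√87 ± √197 is irrational), and any factorization into two quadratics over Q would force √(17139) ∈ Q (pairing opposite roots) or √87, √197 ∈ Q (other pairings), all impossible. Hence [Q(γ):Q] = 4 = [Q(√87, √197):Q], so Q(γ) = Q(√87, √197).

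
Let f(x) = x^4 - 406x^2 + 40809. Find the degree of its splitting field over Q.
[K : Q] = 4

Solving the quadratic in x^2: x^2 = (406 ± √(406^2 - 4·40809))/2 = (406 ± √1600)/2 = (406 ± 40)/2, giving x^2 = 183 or x^2 = 223. So f(x) = (x^2 - 183)(x^2 - 223) and the roots of f are ±√183, ±√223. Hence the splitting field is K = Q(√183, √223). Since 183 and 223 are distinct squarefree integers > 1, their product 40809 is not a perfect square, so √223 ∉ Q(√183). By the tower law [K:Q] = [Q(√183,√223):Q(√183)] · [Q(√183):Q] = 2 · 2 = 4.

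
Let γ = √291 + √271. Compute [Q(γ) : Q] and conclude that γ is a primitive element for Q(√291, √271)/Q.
[Q(γ) : Q] = 4 (equivalently, Q(γ) = Q(√291, √271))

Obviously Q(γ) ⊆ Q(√291, √271), and [Q(√291, √271):Q] = 4 (since 291, 271 are distinct squarefree integers > 1 with 78861 not a perfect square). To show equality we compute the minimal polynomial of γ. From γ = √291 + √271: γ^2 = 291 + 2√(78861) + 271 = 562 + 2√(78861), so γ^2 - 562 = 2√(78861); squaring, (γ^2 - 562)^2 = 4·78861, i.e. γ^4 - 1124γ^2 + 315844 - 315444 = 0, i.e. γ^4 - 1124γ^2 + 400 = 0. So γ is a root of x^4 - 1124x^2 + 400. This polynomial is irreducible over Q: it has no rational root (each ±√291 ± √271 is irrational), and any factorization into two quadratics over Q would force √(78861) ∈ Q (pairing opposite roots) or √291, √271 ∈ Q (other pairings), all impossible. Hence [Q(γ):Q] = 4 = [Q(√291, √271):Q], so Q(γ) = Q(√291, √271).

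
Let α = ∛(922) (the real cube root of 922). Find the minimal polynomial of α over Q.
m_α(x) = x^3 - 922

α satisfies α^3 = 922, so x^3 - 922 annihilates α. By the rational root test, a rational root p/q (in lowest terms) of x^3 - 922 would satisfy p^3 = 922 q^3, forcing q = 1 and p^3 = 922; but 922 is not a perfect cube, contradiction. A monic cubic over Q with no rational root is irreducible (any nontrivial factorization would include a linear factor). Hence x^3 - 922 is the minimal polynomial of α, and in particular [Q(α):Q] = 3.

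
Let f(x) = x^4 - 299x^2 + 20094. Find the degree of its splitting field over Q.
[K : Q] = 4

Solving the quadratic in x^2: x^2 = (299 ± √(299^2 - 4·20094))/2 = (299 ± √9025)/2 = (299 ± 95)/2, giving x^2 = 102 or x^2 = 197. So f(x) = (x^2 - 102)(x^2 - 197) and the roots of f are ±√102, ±√197. Hence the splitting field is K = Q(√102, √197). Since 102 and 197 are distinct squarefree integers > 1, their product 20094 is not a perfect square, so √197 ∉ Q(√102). By the tower law [K:Q] = [Q(√102,√197):Q(√102)] · [Q(√102):Q] = 2 · 2 = 4.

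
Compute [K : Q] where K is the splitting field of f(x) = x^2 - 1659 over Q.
[K : Q] = 2

f(x) = x^2 - 1659 factors as (x - √1659)(x + √1659). The splitting field is K = Q(√1659). Since 1659 is squarefree and > 1, it is not a perfect square, so x^2 - 1659 is irreducible over Q and [Q(√1659) : Q] = 2. Hence [K : Q] = 2.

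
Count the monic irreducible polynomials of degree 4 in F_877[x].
There are 147889662378 monic irreducible polynomials of degree 4 over F_877

Each element of F_{877^4} that lies in no proper subfield is a root of exactly one monic irreducible of degree 4 over F_877, and each such polynomial has 4 distinct roots in F_{877^4}. By Möbius inversion the count is N_877(4) = (1/4) Σ_{d|4} μ(4/d) · 877^d = (1/4)(μ(4)·877^1 + μ(2)·877^2 + μ(1)·877^4) = 591558649512/4 = 147889662378.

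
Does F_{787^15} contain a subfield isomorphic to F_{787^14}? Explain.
No: F_{787^14} is not a subfield of F_{787^15}

F_{p^m} embeds in F_{p^n} iff m | n. Here 14 ∤ 15 (since 15 = 1·14 + 1 with remainder 1 ≠ 0), so F_{787^14} is not a subfield of F_{787^15}. Equivalently: if it were, the tower law would give 14 = [F_{787^14}:F_787] dividing [F_{787^15}:F_787] = 15, contradiction.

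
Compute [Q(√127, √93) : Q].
[Q(√127, √93) : Q] = 4

[Q(√127):Q] = 2 (min poly x^2 - 127, irreducible since 127 is squarefree > 1). For the top step, suppose √93 ∈ Q(√127), say √93 = c + d√127 with c, d ∈ Q. Squaring: 93 = c^2 + 127d^2 + 2cd√127. Since √127 ∉ Q this forces 2cd = 0. If d = 0 then √93 = c ∈ Q, contradicting 93 squarefree > 1. If c = 0 then 93 = 127d^2, so 127·93 = (127d)^2 is a perfect square in Q — but 127·93 = 11811 is not a perfect square (since 127 and 93 are distinct squarefree integers). Contradiction. Hence √93 ∉ Q(√127), so x^2 - 93 stays irreducible over Q(√127) and [Q(√127, √93) : Q(√127)] = 2. By the tower law, [Q(√127, √93) : Q] = 2 · 2 = 4.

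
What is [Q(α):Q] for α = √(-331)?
[Q(α):Q] = 2

[Q(α):Q] equals the degree of the minimal polynomial of α. Here α^2 = -331 and x^2 + 331 is irreducible (d = -331 is squarefree, ≠ 1, hence not a square), so deg(m_α) = 2. Thus [Q(α):Q] = 2.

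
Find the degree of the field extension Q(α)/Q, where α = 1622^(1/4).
[Q(α):Q] = 4

α is a root of x^4 - 1622. By Eisenstein's criterion at the prime p = 2 (which divides the constant term 1622 but p^2 = 4 does not, since 1622 is squarefree), x^4 - 1622 is irreducible over Q. Hence [Q(α):Q] = 4.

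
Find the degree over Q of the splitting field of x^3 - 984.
[K : Q] = 6

The roots of x^3 - 984 are ∛984, ω∛984, ω^2∛984 where ω = e^(2πi/3) is a primitive cube root of unity, so K = Q(∛984, ω). Now [Q(∛984):Q] = 3 (since 984 is not a perfect cube, x^3 - 984 is irreducible) and [Q(ω):Q] = 2. Both 2 and 3 divide [K:Q], and [K:Q] ≤ 3·2 = 6, so [K:Q] = 6. (Equivalently: Q(∛984) ⊂ R but ω ∉ R, so [K : Q(∛984)] = 2.)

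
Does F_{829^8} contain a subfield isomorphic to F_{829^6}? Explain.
No: F_{829^6} is not a subfield of F_{829^8}

F_{p^m} embeds in F_{p^n} iff m | n. Here 6 ∤ 8 (since 8 = 1·6 + 2 with remainder 2 ≠ 0), so F_{829^6} is not a subfield of F_{829^8}. Equivalently: if it were, the tower law would give 6 = [F_{829^6}:F_829] dividing [F_{829^8}:F_829] = 8, contradiction.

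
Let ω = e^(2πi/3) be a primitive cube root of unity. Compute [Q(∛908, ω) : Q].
[Q(∛908, ω) : Q] = 6

[Q(∛908):Q] = 3 (min poly x^3 - 908, irreducible since 908 is not a perfect cube). [Q(ω):Q] = 2 (min poly x^2 + x + 1). Since Q(∛908) ⊂ R and ω ∉ R, we have ω ∉ Q(∛908), so x^2 + x + 1 remains irreducible over Q(∛908) and [Q(∛908, ω) : Q(∛908)] = 2. By the tower law, [Q(∛908, ω) : Q] = 3 · 2 = 6. (In fact Q(∛908, ω) is the splitting field of x^3 - 908 over Q.)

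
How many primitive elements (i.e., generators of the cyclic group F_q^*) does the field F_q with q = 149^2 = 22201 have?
There are φ(22200) = 5760 primitive elements

F_q^* is cyclic of order q - 1 = 22200. A cyclic group of order m has exactly φ(m) generators. Here m = 22200 = 2^3 · 3 · 5^2 · 37, so the number of primitive elements is φ(22200) = 5760.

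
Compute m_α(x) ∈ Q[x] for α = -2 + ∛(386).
m_α(x) = x^3 + 6x^2 + 12x - 378

Set β = α + 2 = ∛(386), so β^3 = 386. Then (α + 2)^3 - 386 = 0, i.e. α is a root of g(x) = (x + 2)^3 - 386 = x^3 + 6x^2 + 12x - 378. Since g(x) = h(x + 2) where h(x) = x^3 - 386, and h is irreducible over Q (because 386 is not a perfect cube, so h has no rational root, and a monic cubic with no rational root is irreducible), g is also irreducible (irreducibility is preserved under the substitution x → x + 2). Hence m_α(x) = x^3 + 6x^2 + 12x - 378.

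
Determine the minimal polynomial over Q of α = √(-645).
m_α(x) = x^2 + 645

α satisfies α^2 + 645 = 0, so x^2 + 645 annihilates α. Since d = -645 is squarefree and ≠ 1, it is not a perfect square in Q, so x^2 + 645 has no rational root and is therefore irreducible over Q (a degree-2 polynomial over a field is irreducible iff it has no root). Hence m_α(x) = x^2 + 645.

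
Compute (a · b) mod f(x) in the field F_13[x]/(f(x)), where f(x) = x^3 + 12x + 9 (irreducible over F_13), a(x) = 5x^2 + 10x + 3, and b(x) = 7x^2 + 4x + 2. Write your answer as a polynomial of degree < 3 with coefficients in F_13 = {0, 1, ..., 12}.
a · b ≡ 2x^2 + 2x + 2 (mod f(x))

Multiply in F_13[x]: a(x)·b(x) = (5x^2 + 10x + 3)·(7x^2 + 4x + 2) = 9x^4 + 12x^3 + 6x^2 + 6x + 6. This has degree ≥ 3, so divide by f(x) over F_13: 9x^4 + 12x^3 + 6x^2 + 6x + 6 = (9x + 12)·(x^3 + 12x + 9) + (2x^2 + 2x + 2). Hence a·b ≡ 2x^2 + 2x + 2 (mod f). (F_13[x]/(f) is a field with 13^3 = 2197 elements since f is irreducible of degree 3.)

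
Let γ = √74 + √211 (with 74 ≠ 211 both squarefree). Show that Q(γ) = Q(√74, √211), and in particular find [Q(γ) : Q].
[Q(γ) : Q] = 4 (equivalently, Q(γ) = Q(√74, √211))

Obviously Q(γ) ⊆ Q(√74, √211), and [Q(√74, √211):Q] = 4 (since 74, 211 are distinct squarefree integers > 1 with 15614 not a perfect square). To show equality we compute the minimal polynomial of γ. From γ = √74 + √211: γ^2 = 74 + 2√(15614) + 211 = 285 + 2√(15614), so γ^2 - 285 = 2√(15614); squaring, (γ^2 - 285)^2 = 4·15614, i.e. γ^4 - 570γ^2 + 81225 - 62456 = 0, i.e. γ^4 - 570γ^2 + 18769 = 0. So γ is a root of x^4 - 570x^2 + 18769. This polynomial is irreducible over Q: it has no rational root (each ±√74 ± √211 is irrational), and any factorization into two quadratics over Q would force √(15614) ∈ Q (pairing opposite roots) or √74, √211 ∈ Q (other pairings), all impossible. Hence [Q(γ):Q] = 4 = [Q(√74, √211):Q], so Q(γ) = Q(√74, √211).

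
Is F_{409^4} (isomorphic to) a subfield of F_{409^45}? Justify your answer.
No: F_{409^4} is not a subfield of F_{409^45}

F_{p^m} embeds in F_{p^n} iff m | n. Here 4 ∤ 45 (since 45 = 11·4 + 1 with remainder 1 ≠ 0), so F_{409^4} is not a subfield of F_{409^45}. Equivalently: if it were, the tower law would give 4 = [F_{409^4}:F_409] dividing [F_{409^45}:F_409] = 45, contradiction.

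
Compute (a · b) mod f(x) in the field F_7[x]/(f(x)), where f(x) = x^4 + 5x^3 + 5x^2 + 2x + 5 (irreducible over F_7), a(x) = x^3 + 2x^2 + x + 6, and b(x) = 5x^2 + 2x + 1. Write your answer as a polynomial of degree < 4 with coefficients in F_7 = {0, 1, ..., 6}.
a · b ≡ x^3 + 5x^2 + 1 (mod f(x))

Multiply in F_7[x]: a(x)·b(x) = (x^3 + 2x^2 + x + 6)·(5x^2 + 2x + 1) = 5x^5 + 5x^4 + 3x^3 + 6x^2 + 6x + 6. This has degree ≥ 4, so divide by f(x) over F_7: 5x^5 + 5x^4 + 3x^3 + 6x^2 + 6x + 6 = (5x + 1)·(x^4 + 5x^3 + 5x^2 + 2x + 5) + (x^3 + 5x^2 + 1). Hence a·b ≡ x^3 + 5x^2 + 1 (mod f). (F_7[x]/(f) is a field with 7^4 = 2401 elements since f is irreducible of degree 4.)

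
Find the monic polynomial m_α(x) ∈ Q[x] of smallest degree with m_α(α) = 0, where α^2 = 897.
m_α(x) = x^2 - 897

α satisfies α^2 - 897 = 0, so x^2 - 897 annihilates α. Since d = 897 is squarefree and ≠ 1, it is not a perfect square in Q, so x^2 - 897 has no rational root and is therefore irreducible over Q (a degree-2 polynomial over a field is irreducible iff it has no root). Hence m_α(x) = x^2 - 897.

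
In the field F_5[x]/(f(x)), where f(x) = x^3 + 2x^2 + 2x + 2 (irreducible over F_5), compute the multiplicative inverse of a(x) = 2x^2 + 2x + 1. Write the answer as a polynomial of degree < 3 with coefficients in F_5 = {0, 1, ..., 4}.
a(x)^(-1) ≡ 4x^2 + x + 4 (mod f(x))

Since f is irreducible over F_5, F_5[x]/(f) is a field and a(x) ≠ 0 has an inverse. Apply the extended Euclidean algorithm to f(x) and a(x) in F_5[x]: f(x) = (3x + 3)·a(x) + (3x + 4);  a(x) = (4x + 2)·(3x + 4) + (3). The last nonzero remainder is the constant 3 = gcd(f, a) in F_5. Back-substituting through the division chain expresses 3 = s(x)·a(x) + t(x)·f(x) with s(x) ≡ 2x^2 + 3x + 2 (mod f), so (2x^2 + 3x + 2)·a(x) ≡ 3 (mod f). Multiplying by 3^(-1) ≡ 2 in F_5 gives a(x)^(-1) ≡ 2·(2x^2 + 3x + 2) ≡ 4x^2 + x + 4 (mod f). Check: (2x^2 + 2x + 1)·(4x^2 + x + 4) = 3x^4 + 4x^2 + 4x + 4 ≡ 1 (mod x^3 + 2x^2 + 2x + 2).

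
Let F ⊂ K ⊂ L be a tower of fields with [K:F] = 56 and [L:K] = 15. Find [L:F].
[L:F] = 840

The tower law says that for any tower of field extensions F ⊂ K ⊂ L with finite degrees, [L:F] = [L:K] · [K:F]. Here this gives [L:F] = 15 · 56 = 840.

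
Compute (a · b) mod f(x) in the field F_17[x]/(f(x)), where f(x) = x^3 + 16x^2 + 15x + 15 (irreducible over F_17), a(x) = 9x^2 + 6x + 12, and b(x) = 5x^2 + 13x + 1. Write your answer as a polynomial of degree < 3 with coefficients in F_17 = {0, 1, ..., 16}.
a · b ≡ 4x^2 + 7x + 5 (mod f(x))

Multiply in F_17[x]: a(x)·b(x) = (9x^2 + 6x + 12)·(5x^2 + 13x + 1) = 11x^4 + 11x^3 + 11x^2 + 9x + 12. This has degree ≥ 3, so divide by f(x) over F_17: 11x^4 + 11x^3 + 11x^2 + 9x + 12 = (11x + 5)·(x^3 + 16x^2 + 15x + 15) + (4x^2 + 7x + 5). Hence a·b ≡ 4x^2 + 7x + 5 (mod f). (F_17[x]/(f) is a field with 17^3 = 4913 elements since f is irreducible of degree 3.)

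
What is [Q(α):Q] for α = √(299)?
[Q(α):Q] = 2

[Q(α):Q] equals the degree of the minimal polynomial of α. Here α^2 = 299 and x^2 - 299 is irreducible (d = 299 is squarefree, ≠ 1, hence not a square), so deg(m_α) = 2. Thus [Q(α):Q] = 2.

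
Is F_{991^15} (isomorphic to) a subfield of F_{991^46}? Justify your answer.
No: F_{991^15} is not a subfield of F_{991^46}

F_{p^m} embeds in F_{p^n} iff m | n. Here 15 ∤ 46 (since 46 = 3·15 + 1 with remainder 1 ≠ 0), so F_{991^15} is not a subfield of F_{991^46}. Equivalently: if it were, the tower law would give 15 = [F_{991^15}:F_991] dividing [F_{991^46}:F_991] = 46, contradiction.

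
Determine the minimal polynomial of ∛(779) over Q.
m_α(x) = x^3 - 779

α satisfies α^3 = 779, so x^3 - 779 annihilates α. By the rational root test, a rational root p/q (in lowest terms) of x^3 - 779 would satisfy p^3 = 779 q^3, forcing q = 1 and p^3 = 779; but 779 is not a perfect cube, contradiction. A monic cubic over Q with no rational root is irreducible (any nontrivial factorization would include a linear factor). Hence x^3 - 779 is the minimal polynomial of α, and in particular [Q(α):Q] = 3.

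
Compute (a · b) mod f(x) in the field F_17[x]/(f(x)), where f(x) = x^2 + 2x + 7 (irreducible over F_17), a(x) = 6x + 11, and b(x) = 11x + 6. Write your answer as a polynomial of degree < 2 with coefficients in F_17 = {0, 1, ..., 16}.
a · b ≡ 8x + 12 (mod f(x))

Multiply in F_17[x]: a(x)·b(x) = (6x + 11)·(11x + 6) = 15x^2 + 4x + 15. This has degree ≥ 2, so divide by f(x) over F_17: 15x^2 + 4x + 15 = (15)·(x^2 + 2x + 7) + (8x + 12). Hence a·b ≡ 8x + 12 (mod f). (F_17[x]/(f) is a field with 17^2 = 289 elements since f is irreducible of degree 2.)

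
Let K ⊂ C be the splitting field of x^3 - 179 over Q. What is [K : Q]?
[K : Q] = 6

The roots of x^3 - 179 are ∛179, ω∛179, ω^2∛179 where ω = e^(2πi/3) is a primitive cube root of unity, so K = Q(∛179, ω). Now [Q(∛179):Q] = 3 (since 179 is not a perfect cube, x^3 - 179 is irreducible) and [Q(ω):Q] = 2. Both 2 and 3 divide [K:Q], and [K:Q] ≤ 3·2 = 6, so [K:Q] = 6. (Equivalently: Q(∛179) ⊂ R but ω ∉ R, so [K : Q(∛179)] = 2.)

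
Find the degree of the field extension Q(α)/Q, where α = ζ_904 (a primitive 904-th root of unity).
[Q(α):Q] = 448

The minimal polynomial of ζ_904 over Q is the 904-th cyclotomic polynomial Φ_904(x), which is irreducible over Q and has degree φ(904) = 448. Hence [Q(α):Q] = φ(904) = 448.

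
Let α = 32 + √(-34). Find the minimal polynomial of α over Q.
m_α(x) = x^2 - 64x + 1058

From α - 32 = √(-34), squaring gives (α - 32)^2 = -34, i.e. α^2 - 64α + 1024 = -34, so α^2 - 64α + 1058 = 0. The discriminant of x^2 - 64x + 1058 is (-64)^2 - 4·(1058) = 4096 - 4232 = -136, and 4·(-34) is not a perfect square in Q since -34 is squarefree and ≠ 1. Hence x^2 - 64x + 1058 is irreducible over Q and is the minimal polynomial of α.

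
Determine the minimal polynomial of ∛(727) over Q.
m_α(x) = x^3 - 727

α satisfies α^3 = 727, so x^3 - 727 annihilates α. By the rational root test, a rational root p/q (in lowest terms) of x^3 - 727 would satisfy p^3 = 727 q^3, forcing q = 1 and p^3 = 727; but 727 is not a perfect cube, contradiction. A monic cubic over Q with no rational root is irreducible (any nontrivial factorization would include a linear factor). Hence x^3 - 727 is the minimal polynomial of α, and in particular [Q(α):Q] = 3.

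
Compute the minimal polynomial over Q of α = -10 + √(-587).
m_α(x) = x^2 + 20x + 687

From α + 10 = √(-587), squaring gives (α + 10)^2 = -587, i.e. α^2 + 20α + 100 = -587, so α^2 + 20α + 687 = 0. The discriminant of x^2 + 20x + 687 is (20)^2 - 4·(687) = 400 - 2748 = -2348, and 4·(-587) is not a perfect square in Q since -587 is squarefree and ≠ 1. Hence x^2 + 20x + 687 is irreducible over Q and is the minimal polynomial of α.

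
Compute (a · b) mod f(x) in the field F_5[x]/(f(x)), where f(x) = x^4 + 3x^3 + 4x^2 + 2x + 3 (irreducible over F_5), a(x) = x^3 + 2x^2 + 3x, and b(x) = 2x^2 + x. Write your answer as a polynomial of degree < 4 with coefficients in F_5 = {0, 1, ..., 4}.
a · b ≡ 3x^3 + 3x^2 + x + 3 (mod f(x))

Multiply in F_5[x]: a(x)·b(x) = (x^3 + 2x^2 + 3x)·(2x^2 + x) = 2x^5 + 3x^3 + 3x^2. This has degree ≥ 4, so divide by f(x) over F_5: 2x^5 + 3x^3 + 3x^2 = (2x + 4)·(x^4 + 3x^3 + 4x^2 + 2x + 3) + (3x^3 + 3x^2 + x + 3). Hence a·b ≡ 3x^3 + 3x^2 + x + 3 (mod f). (F_5[x]/(f) is a field with 5^4 = 625 elements since f is irreducible of degree 4.)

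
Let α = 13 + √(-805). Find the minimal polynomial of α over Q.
m_α(x) = x^2 - 26x + 974

From α - 13 = √(-805), squaring gives (α - 13)^2 = -805, i.e. α^2 - 26α + 169 = -805, so α^2 - 26α + 974 = 0. The discriminant of x^2 - 26x + 974 is (-26)^2 - 4·(974) = 676 - 3896 = -3220, and 4·(-805) is not a perfect square in Q since -805 is squarefree and ≠ 1. Hence x^2 - 26x + 974 is irreducible over Q and is the minimal polynomial of α.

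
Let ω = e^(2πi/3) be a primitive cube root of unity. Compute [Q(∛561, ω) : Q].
[Q(∛561, ω) : Q] = 6

[Q(∛561):Q] = 3 (min poly x^3 - 561, irreducible since 561 is not a perfect cube). [Q(ω):Q] = 2 (min poly x^2 + x + 1). Since Q(∛561) ⊂ R and ω ∉ R, we have ω ∉ Q(∛561), so x^2 + x + 1 remains irreducible over Q(∛561) and [Q(∛561, ω) : Q(∛561)] = 2. By the tower law, [Q(∛561, ω) : Q] = 3 · 2 = 6. (In fact Q(∛561, ω) is the splitting field of x^3 - 561 over Q.)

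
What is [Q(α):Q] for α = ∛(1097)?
[Q(α):Q] = 3

The minimal polynomial of α is x^3 - 1097, irreducible over Q since 1097 is not a perfect cube (so x^3 - 1097 has no rational root). Hence [Q(α):Q] = deg(m_α) = 3.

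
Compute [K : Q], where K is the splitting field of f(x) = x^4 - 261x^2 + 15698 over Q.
[K : Q] = 4

Solving the quadratic in x^2: x^2 = (261 ± √(261^2 - 4·15698))/2 = (261 ± √5329)/2 = (261 ± 73)/2, giving x^2 = 167 or x^2 = 94. So f(x) = (x^2 - 167)(x^2 - 94) and the roots of f are ±√167, ±√94. Hence the splitting field is K = Q(√167, √94). Since 167 and 94 are distinct squarefree integers > 1, their product 15698 is not a perfect square, so √94 ∉ Q(√167). By the tower law [K:Q] = [Q(√167,√94):Q(√167)] · [Q(√167):Q] = 2 · 2 = 4.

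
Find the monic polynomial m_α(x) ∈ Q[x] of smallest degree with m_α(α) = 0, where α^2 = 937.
m_α(x) = x^2 - 937

α satisfies α^2 - 937 = 0, so x^2 - 937 annihilates α. Since d = 937 is squarefree and ≠ 1, it is not a perfect square in Q, so x^2 - 937 has no rational root and is therefore irreducible over Q (a degree-2 polynomial over a field is irreducible iff it has no root). Hence m_α(x) = x^2 - 937.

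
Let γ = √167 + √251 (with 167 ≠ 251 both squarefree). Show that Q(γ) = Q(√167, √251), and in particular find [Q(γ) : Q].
[Q(γ) : Q] = 4 (equivalently, Q(γ) = Q(√167, √251))

Obviously Q(γ) ⊆ Q(√167, √251), and [Q(√167, √251):Q] = 4 (since 167, 251 are distinct squarefree integers > 1 with 41917 not a perfect square). To show equality we compute the minimal polynomial of γ. From γ = √167 + √251: γ^2 = 167 + 2√(41917) + 251 = 418 + 2√(41917), so γ^2 - 418 = 2√(41917); squaring, (γ^2 - 418)^2 = 4·41917, i.e. γ^4 - 836γ^2 + 174724 - 167668 = 0, i.e. γ^4 - 836γ^2 + 7056 = 0. So γ is a root of x^4 - 836x^2 + 7056. This polynomial is irreducible over Q: it has no rational root (each ±√167 ± √251 is irrational), and any factorization into two quadratics over Q would force √(41917) ∈ Q (pairing opposite roots) or √167, √251 ∈ Q (other pairings), all impossible. Hence [Q(γ):Q] = 4 = [Q(√167, √251):Q], so Q(γ) = Q(√167, √251).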